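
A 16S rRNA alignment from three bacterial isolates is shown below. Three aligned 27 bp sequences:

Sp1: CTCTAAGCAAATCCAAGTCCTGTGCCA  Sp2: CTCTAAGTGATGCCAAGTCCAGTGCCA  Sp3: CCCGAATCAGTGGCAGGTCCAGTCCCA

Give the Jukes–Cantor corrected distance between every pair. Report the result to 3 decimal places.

d(Sp1,Sp2) = 0.213, d(Sp1,Sp3) = 0.511, d(Sp2,Sp3) = 0.441

Sp1–Sp2: 5/27 sites differ → p ≈ 0.185185, d = −0.75 ln(1 − 0.246913) = 0.212681 ≈ 0.213.
Sp1–Sp3: 10/27 sites differ → p ≈ 0.37037, d = −0.75 ln(1 − 0.493827) = 0.510658 ≈ 0.511.
Sp2–Sp3: 9/27 sites differ → p ≈ 0.333333, d = −0.75 ln(1 − 0.444444) = 0.440839 ≈ 0.441.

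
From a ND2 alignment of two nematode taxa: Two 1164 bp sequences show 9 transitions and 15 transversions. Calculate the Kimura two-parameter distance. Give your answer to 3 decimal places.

P = 9/1164 ≈ 0.007732 and Q = 15/1164 ≈ 0.012887.
Under the Kimura two-parameter model, d = −½ ln(1 − 2P − Q) − ¼ ln(1 − 2Q).
1 − 2P − Q = 0.971649, giving −½ ln(0.971649) = 0.014380.
1 − 2Q = 0.974226, giving −¼ ln(0.974226) = 0.006528.
d = 0.014380 + 0.006528 = 0.020908.

0.021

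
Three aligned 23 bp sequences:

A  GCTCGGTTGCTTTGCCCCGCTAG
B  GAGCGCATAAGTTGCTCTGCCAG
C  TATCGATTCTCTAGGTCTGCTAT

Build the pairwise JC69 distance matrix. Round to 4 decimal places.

d(A,B) = 0.6501, d(A,C) = 0.7614, d(B,C) = 0.7614

A–B: 10/23 sites differ → p ≈ 0.434783, d = −0.75 ln(1 − 0.579711) = 0.650110 ≈ 0.6501.
A–C: 11/23 sites differ → p ≈ 0.478261, d = −0.75 ln(1 − 0.637681) = 0.761423 ≈ 0.7614.
B–C: 11/23 sites differ → p ≈ 0.478261, d = −0.75 ln(1 − 0.637681) = 0.761423 ≈ 0.7614.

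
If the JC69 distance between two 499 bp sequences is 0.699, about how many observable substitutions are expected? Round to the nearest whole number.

227

Invert JC69: p = (3/4)(1 − e^(−4d/3)) = 0.75 × (1 − e^(-0.932)) = 0.75 × (1 − 0.393765) = 0.454676.
Expected differing sites = pL ≈ 0.454676 × 499 = 226.883324 ≈ 227.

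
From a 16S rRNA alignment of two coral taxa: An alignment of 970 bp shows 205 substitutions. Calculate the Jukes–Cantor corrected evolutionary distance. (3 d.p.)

0.248

p = 205/970 ≈ 0.21134.
d = −(3/4) ln(1 − 4p/3) = −0.75 ln(1 − 0.281787) = −0.75 ln(0.718213)
  = −0.75 × (-0.330989) = 0.248242 substitutions/site.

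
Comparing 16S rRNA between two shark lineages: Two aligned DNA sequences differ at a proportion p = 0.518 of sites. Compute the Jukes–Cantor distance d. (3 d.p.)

d = −(3/4) ln(1 − 4p/3) = −0.75 ln(1 − 0.690667) = −0.75 ln(0.309333)
  = −0.75 × (-1.173337) = 0.880003 substitutions/site.

0.880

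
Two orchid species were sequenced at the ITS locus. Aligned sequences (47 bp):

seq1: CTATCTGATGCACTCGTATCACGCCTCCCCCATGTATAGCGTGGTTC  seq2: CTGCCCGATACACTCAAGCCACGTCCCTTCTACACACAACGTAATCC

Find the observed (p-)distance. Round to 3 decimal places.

0.447

The sequences differ at 21 of 47 positions.
p = 21/47 = 0.446808… ≈ 0.447 (to 3 d.p.).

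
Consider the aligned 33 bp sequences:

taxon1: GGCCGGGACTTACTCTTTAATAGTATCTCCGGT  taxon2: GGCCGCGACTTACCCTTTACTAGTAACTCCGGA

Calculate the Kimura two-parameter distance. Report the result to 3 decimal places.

0.170

Of 33 sites, 1 differences are transitions and 4 are transversions, so P = 1/33 ≈ 0.030303 and Q = 4/33 ≈ 0.121212.
Under the Kimura two-parameter model, d = −½ ln(1 − 2P − Q) − ¼ ln(1 − 2Q).
1 − 2P − Q = 0.818182, giving −½ ln(0.818182) = 0.100335.
1 − 2Q = 0.757576, giving −¼ ln(0.757576) = 0.069408.
d = 0.100335 + 0.069408 = 0.169743.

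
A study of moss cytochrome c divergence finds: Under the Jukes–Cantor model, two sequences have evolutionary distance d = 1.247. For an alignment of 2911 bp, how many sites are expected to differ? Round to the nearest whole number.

Invert JC69: p = (3/4)(1 − e^(−4d/3)) = 0.75 × (1 − e^(-1.662667)) = 0.75 × (1 − 0.189633) = 0.607775.
Expected differing sites = pL ≈ 0.607775 × 2911 = 1769.233025 ≈ 1769.

1769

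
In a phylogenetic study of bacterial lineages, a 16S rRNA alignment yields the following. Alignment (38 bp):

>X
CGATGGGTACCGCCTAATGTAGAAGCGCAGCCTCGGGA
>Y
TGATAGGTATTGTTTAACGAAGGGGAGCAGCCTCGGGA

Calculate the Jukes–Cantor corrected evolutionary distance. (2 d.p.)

The sequences differ at 11 of 38 sites, so p = 11/38 ≈ 0.289474.
d = −(3/4) ln(1 − 4p/3) = −0.75 ln(1 − 0.385965) = −0.75 ln(0.614035)
  = −0.75 × (-0.487703) = 0.365777 substitutions/site.

0.37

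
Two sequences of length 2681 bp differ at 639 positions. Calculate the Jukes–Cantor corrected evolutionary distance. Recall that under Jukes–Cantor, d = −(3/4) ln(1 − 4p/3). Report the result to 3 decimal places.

0.287

p = 639/2681 ≈ 0.238344.
d = −(3/4) ln(1 − 4p/3) = −0.75 ln(1 − 0.317792) = −0.75 ln(0.682208)
  = −0.75 × (-0.382421) = 0.286816 substitutions/site.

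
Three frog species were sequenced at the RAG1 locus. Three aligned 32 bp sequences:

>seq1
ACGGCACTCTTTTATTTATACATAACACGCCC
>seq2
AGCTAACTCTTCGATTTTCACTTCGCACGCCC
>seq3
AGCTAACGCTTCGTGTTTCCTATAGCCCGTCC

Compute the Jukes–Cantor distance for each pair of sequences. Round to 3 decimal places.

seq1–seq2: 11/32 sites differ → p = 0.34375, d = −0.75 ln(1 − 0.458333) = 0.459828 ≈ 0.460.
seq1–seq3: 16/32 sites differ → p = 0.5, d = −0.75 ln(1 − 0.666667) = 0.823960 ≈ 0.824.
seq2–seq3: 9/32 sites differ → p = 0.28125, d = −0.75 ln(1 − 0.375) = 0.352503 ≈ 0.353.

d(seq1,seq2) = 0.460, d(seq1,seq3) = 0.824, d(seq2,seq3) = 0.353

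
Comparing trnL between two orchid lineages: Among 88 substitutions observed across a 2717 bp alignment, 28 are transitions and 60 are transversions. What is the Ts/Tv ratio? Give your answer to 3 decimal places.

R = 28/60 = 0.466666… ≈ 0.467 (to 3 d.p.).

0.467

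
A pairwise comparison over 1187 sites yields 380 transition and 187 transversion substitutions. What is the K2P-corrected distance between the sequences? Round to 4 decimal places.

0.8939

P = 380/1187 ≈ 0.320135 and Q = 187/1187 ≈ 0.15754.
Under the Kimura two-parameter model, d = −½ ln(1 − 2P − Q) − ¼ ln(1 − 2Q).
1 − 2P − Q = 0.20219, giving −½ ln(0.20219) = 0.799274.
1 − 2Q = 0.68492, giving −¼ ln(0.68492) = 0.094613.
d = 0.799274 + 0.094613 = 0.893887.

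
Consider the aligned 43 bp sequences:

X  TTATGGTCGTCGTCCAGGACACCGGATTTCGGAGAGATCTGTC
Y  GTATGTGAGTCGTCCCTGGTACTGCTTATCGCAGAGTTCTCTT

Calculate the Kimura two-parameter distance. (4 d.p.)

Of 43 sites, 4 differences are transitions and 12 are transversions, so P = 4/43 ≈ 0.093023 and Q = 12/43 ≈ 0.27907.
Under the Kimura two-parameter model, d = −½ ln(1 − 2P − Q) − ¼ ln(1 − 2Q).
1 − 2P − Q = 0.534884, giving −½ ln(0.534884) = 0.312853.
1 − 2Q = 0.44186, giving −¼ ln(0.44186) = 0.204191.
d = 0.312853 + 0.204191 = 0.517044.

0.5170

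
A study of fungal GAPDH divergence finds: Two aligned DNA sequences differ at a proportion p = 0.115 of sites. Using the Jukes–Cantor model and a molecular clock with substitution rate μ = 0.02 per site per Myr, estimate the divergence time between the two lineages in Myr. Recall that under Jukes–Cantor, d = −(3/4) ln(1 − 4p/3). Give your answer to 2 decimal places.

3.12

d = −(3/4) ln(1 − 4p/3) = −0.75 ln(1 − 0.153333) = −0.75 ln(0.846667)
  = −0.75 × (-0.166448) = 0.124836 substitutions/site.
Under a molecular clock d = 2μt, so t = d/(2μ) = 0.124836 / (2 × 0.02) = 3.12 Myr.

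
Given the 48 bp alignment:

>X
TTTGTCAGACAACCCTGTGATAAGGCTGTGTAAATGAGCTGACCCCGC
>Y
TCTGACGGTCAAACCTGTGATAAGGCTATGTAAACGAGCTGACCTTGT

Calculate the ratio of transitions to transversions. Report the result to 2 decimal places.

Transitions are A↔G and C↔T; transversions are all other mismatches.
Transitions: 7. Transversions: 3.
R = 7/3 = 2.333333… ≈ 2.33 (to 2 d.p.).

2.33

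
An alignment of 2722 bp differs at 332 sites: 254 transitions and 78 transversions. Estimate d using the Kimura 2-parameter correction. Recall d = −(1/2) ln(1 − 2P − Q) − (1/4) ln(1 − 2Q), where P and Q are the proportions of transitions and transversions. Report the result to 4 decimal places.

0.1360

P = 254/2722 ≈ 0.093314 and Q = 78/2722 ≈ 0.028655.
Under the Kimura two-parameter model, d = −½ ln(1 − 2P − Q) − ¼ ln(1 − 2Q).
1 − 2P − Q = 0.784717, giving −½ ln(0.784717) = 0.121216.
1 − 2Q = 0.94269, giving −¼ ln(0.94269) = 0.014754.
d = 0.121216 + 0.014754 = 0.135970.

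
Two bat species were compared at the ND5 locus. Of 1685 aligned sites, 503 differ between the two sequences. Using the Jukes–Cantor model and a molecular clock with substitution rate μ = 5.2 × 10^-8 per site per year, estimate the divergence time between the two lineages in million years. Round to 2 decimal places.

3.66

p = 503/1685 ≈ 0.298516.
d = −(3/4) ln(1 − 4p/3) = −0.75 ln(1 − 0.398021) = −0.75 ln(0.601979)
  = −0.75 × (-0.507533) = 0.380650 substitutions/site.
Under a molecular clock d = 2μt, so t = d/(2μ) = 0.380650 / (2 × 5.2 × 10^-8) = 3.66 million years.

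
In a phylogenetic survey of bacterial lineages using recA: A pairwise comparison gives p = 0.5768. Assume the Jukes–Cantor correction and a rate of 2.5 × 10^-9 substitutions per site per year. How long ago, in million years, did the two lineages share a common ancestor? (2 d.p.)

d = −(3/4) ln(1 − 4p/3) = −0.75 ln(1 − 0.769067) = −0.75 ln(0.230933)
  = −0.75 × (-1.465628) = 1.099221 substitutions/site.
Under a molecular clock d = 2μt, so t = d/(2μ) = 1.099221 / (2 × 2.5 × 10^-9) = 219.84 million years.

219.84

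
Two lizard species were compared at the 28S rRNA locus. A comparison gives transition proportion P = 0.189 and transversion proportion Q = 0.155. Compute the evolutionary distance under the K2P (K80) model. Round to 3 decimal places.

0.473

Under the Kimura two-parameter model, d = −½ ln(1 − 2P − Q) − ¼ ln(1 − 2Q).
1 − 2P − Q = 0.467, giving −½ ln(0.467) = 0.380713.
1 − 2Q = 0.69, giving −¼ ln(0.69) = 0.092766.
d = 0.380713 + 0.092766 = 0.473479.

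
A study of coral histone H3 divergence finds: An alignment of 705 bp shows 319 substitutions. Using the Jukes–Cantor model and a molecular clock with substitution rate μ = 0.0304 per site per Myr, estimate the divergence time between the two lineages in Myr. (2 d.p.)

p = 319/705 ≈ 0.452482.
d = −(3/4) ln(1 − 4p/3) = −0.75 ln(1 − 0.603309) = −0.75 ln(0.396691)
  = −0.75 × (-0.924598) = 0.693449 substitutions/site.
Under a molecular clock d = 2μt, so t = d/(2μ) = 0.693449 / (2 × 0.0304) = 11.41 Myr.

11.41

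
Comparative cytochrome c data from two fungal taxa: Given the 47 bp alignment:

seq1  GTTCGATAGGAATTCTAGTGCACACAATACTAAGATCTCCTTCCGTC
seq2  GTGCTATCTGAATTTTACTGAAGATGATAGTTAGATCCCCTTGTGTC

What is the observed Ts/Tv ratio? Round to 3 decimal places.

0.500

Transitions are A↔G and C↔T; transversions are all other mismatches.
Transitions: 5. Transversions: 10.
R = 5/10 = 0.500.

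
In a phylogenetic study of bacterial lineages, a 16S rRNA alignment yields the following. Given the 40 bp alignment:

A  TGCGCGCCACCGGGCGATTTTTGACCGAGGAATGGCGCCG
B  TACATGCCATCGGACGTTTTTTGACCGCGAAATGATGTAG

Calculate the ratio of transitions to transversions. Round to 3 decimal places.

Transitions are A↔G and C↔T; transversions are all other mismatches.
Transitions: 9. Transversions: 3.
R = 9/3 = 3.000.

3.000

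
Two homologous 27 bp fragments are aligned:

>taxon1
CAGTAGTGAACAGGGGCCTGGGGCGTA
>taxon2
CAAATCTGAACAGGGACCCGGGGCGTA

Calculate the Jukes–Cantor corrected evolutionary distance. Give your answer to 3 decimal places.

0.264

The sequences differ at 6 of 27 sites (3, 4, 5, 6, 16, 19), so p = 6/27 ≈ 0.222222.
d = −(3/4) ln(1 − 4p/3) = −0.75 ln(1 − 0.296296) = −0.75 ln(0.703704)
  = −0.75 × (-0.351397) = 0.263548 substitutions/site.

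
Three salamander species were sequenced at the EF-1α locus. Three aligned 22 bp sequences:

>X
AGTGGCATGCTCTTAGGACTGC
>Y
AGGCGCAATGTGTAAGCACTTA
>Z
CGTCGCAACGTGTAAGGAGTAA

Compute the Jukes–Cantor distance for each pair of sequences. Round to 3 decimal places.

X–Y: 10/22 sites differ → p ≈ 0.454545, d = −0.75 ln(1 − 0.60606) = 0.698667 ≈ 0.699.
X–Z: 10/22 sites differ → p ≈ 0.454545, d = −0.75 ln(1 − 0.60606) = 0.698667 ≈ 0.699.
Y–Z: 6/22 sites differ → p ≈ 0.272727, d = −0.75 ln(1 − 0.363636) = 0.338988 ≈ 0.339.

d(X,Y) = 0.699, d(X,Z) = 0.699, d(Y,Z) = 0.339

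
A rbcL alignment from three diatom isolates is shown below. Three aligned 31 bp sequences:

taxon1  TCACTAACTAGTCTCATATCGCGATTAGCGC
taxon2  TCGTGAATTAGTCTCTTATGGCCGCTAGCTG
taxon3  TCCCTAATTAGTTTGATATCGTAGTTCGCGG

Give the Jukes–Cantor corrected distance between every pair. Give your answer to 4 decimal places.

taxon1–taxon2: 11/31 sites differ → p ≈ 0.354839, d = −0.75 ln(1 − 0.473119) = 0.480585 ≈ 0.4806.
taxon1–taxon3: 9/31 sites differ → p ≈ 0.290323, d = −0.75 ln(1 − 0.387097) = 0.367161 ≈ 0.3672.
taxon2–taxon3: 12/31 sites differ → p ≈ 0.387097, d = −0.75 ln(1 − 0.516129) = 0.544453 ≈ 0.5445.

d(taxon1,taxon2) = 0.4806, d(taxon1,taxon3) = 0.3672, d(taxon2,taxon3) = 0.5445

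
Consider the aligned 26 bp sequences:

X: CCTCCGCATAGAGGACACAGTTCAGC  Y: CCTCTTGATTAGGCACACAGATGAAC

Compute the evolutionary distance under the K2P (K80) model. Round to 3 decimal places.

0.541

Of 26 sites, 4 differences are transitions and 6 are transversions, so P = 4/26 ≈ 0.153846 and Q = 6/26 ≈ 0.230769.
Under the Kimura two-parameter model, d = −½ ln(1 − 2P − Q) − ¼ ln(1 − 2Q).
1 − 2P − Q = 0.461539, giving −½ ln(0.461539) = 0.386594.
1 − 2Q = 0.538462, giving −¼ ln(0.538462) = 0.154760.
d = 0.386594 + 0.154760 = 0.541354.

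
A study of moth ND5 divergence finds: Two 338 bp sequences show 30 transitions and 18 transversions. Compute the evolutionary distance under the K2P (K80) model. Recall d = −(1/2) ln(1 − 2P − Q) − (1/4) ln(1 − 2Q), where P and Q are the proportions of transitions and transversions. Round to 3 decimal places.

P = 30/338 ≈ 0.088757 and Q = 18/338 ≈ 0.053254.
Under the Kimura two-parameter model, d = −½ ln(1 − 2P − Q) − ¼ ln(1 − 2Q).
1 − 2P − Q = 0.769232, giving −½ ln(0.769232) = 0.131181.
1 − 2Q = 0.893492, giving −¼ ln(0.893492) = 0.028154.
d = 0.131181 + 0.028154 = 0.159335.

0.159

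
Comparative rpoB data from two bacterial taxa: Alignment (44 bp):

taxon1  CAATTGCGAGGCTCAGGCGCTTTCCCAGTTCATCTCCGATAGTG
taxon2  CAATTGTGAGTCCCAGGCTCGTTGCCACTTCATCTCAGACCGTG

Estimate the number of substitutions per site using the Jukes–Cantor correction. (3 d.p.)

The sequences differ at 10 of 44 sites (7, 11, 13, 19, 21, 24, 28, 37, 40, 41), so p = 10/44 ≈ 0.227273.
d = −(3/4) ln(1 − 4p/3) = −0.75 ln(1 − 0.303031) = −0.75 ln(0.696969)
  = −0.75 × (-0.361014) = 0.270761 substitutions/site.

0.271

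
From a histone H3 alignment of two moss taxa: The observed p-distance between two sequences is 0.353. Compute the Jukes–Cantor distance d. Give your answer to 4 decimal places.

0.4771

d = −(3/4) ln(1 − 4p/3) = −0.75 ln(1 − 0.470667) = −0.75 ln(0.529333)
  = −0.75 × (-0.636138) = 0.477104 substitutions/site.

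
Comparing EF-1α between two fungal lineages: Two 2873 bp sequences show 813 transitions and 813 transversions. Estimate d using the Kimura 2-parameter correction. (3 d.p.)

1.154

P = 813/2873 ≈ 0.282979 and Q = 813/2873 ≈ 0.282979.
Under the Kimura two-parameter model, d = −½ ln(1 − 2P − Q) − ¼ ln(1 − 2Q).
1 − 2P − Q = 0.151063, giving −½ ln(0.151063) = 0.945029.
1 − 2Q = 0.434042, giving −¼ ln(0.434042) = 0.208653.
d = 0.945029 + 0.208653 = 1.153682.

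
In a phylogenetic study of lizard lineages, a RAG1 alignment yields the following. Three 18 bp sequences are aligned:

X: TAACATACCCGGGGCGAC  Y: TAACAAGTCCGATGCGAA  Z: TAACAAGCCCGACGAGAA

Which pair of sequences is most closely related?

X–Y: 6/18 differ, p = 0.333, d = 0.441.
X–Z: 6/18 differ, p = 0.333, d = 0.441.
Y–Z: 3/18 differ, p = 0.167, d = 0.188.
The smallest distance is between Y and Z.

Y and Z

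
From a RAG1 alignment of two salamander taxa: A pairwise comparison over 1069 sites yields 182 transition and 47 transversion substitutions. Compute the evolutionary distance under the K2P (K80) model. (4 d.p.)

0.2656

P = 182/1069 ≈ 0.170253 and Q = 47/1069 ≈ 0.043966.
Under the Kimura two-parameter model, d = −½ ln(1 − 2P − Q) − ¼ ln(1 − 2Q).
1 − 2P − Q = 0.615528, giving −½ ln(0.615528) = 0.242637.
1 − 2Q = 0.912068, giving −¼ ln(0.912068) = 0.023010.
d = 0.242637 + 0.023010 = 0.265647.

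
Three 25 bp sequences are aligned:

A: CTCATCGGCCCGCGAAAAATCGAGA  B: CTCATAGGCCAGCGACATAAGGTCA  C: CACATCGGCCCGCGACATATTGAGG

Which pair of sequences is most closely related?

A–B: 8/25 differ, p = 0.320, d = 0.417.
A–C: 5/25 differ, p = 0.200, d = 0.233.
B–C: 8/25 differ, p = 0.320, d = 0.417.
The smallest distance is between A and C.

A and C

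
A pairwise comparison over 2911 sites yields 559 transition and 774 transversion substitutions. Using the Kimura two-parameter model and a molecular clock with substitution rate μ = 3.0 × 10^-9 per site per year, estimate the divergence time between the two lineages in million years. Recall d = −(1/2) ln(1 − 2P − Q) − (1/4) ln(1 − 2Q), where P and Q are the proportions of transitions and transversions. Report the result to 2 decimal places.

P = 559/2911 ≈ 0.19203 and Q = 774/2911 ≈ 0.265888.
Under the Kimura two-parameter model, d = −½ ln(1 − 2P − Q) − ¼ ln(1 − 2Q).
1 − 2P − Q = 0.350052, giving −½ ln(0.350052) = 0.524837.
1 − 2Q = 0.468224, giving −¼ ln(0.468224) = 0.189702.
d = 0.524837 + 0.189702 = 0.714539.
Under a molecular clock d = 2μt, so t = d/(2μ) = 0.714539 / (2 × 3.0 × 10^-9) = 119.09 million years.

119.09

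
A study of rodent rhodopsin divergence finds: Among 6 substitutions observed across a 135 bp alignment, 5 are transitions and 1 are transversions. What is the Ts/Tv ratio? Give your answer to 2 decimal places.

5.00

R = 5/1 = 5.00.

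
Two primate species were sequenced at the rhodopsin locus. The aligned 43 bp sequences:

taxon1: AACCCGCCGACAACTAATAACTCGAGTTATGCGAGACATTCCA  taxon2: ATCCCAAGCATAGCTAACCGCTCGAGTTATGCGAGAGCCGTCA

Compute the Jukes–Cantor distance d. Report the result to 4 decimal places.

0.4693

The sequences differ at 15 of 43 sites, so p = 15/43 ≈ 0.348837.
d = −(3/4) ln(1 − 4p/3) = −0.75 ln(1 − 0.465116) = −0.75 ln(0.534884)
  = −0.75 × (-0.625705) = 0.469279 substitutions/site.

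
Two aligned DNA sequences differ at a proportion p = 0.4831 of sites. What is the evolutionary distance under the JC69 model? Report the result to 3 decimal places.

d = −(3/4) ln(1 − 4p/3) = −0.75 ln(1 − 0.644133) = −0.75 ln(0.355867)
  = −0.75 × (-1.033198) = 0.774899 substitutions/site.

0.775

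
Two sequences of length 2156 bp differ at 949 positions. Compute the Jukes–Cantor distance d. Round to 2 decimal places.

p = 949/2156 ≈ 0.440167.
d = −(3/4) ln(1 − 4p/3) = −0.75 ln(1 − 0.586889) = −0.75 ln(0.413111)
  = −0.75 × (-0.884039) = 0.663029 substitutions/site.

0.66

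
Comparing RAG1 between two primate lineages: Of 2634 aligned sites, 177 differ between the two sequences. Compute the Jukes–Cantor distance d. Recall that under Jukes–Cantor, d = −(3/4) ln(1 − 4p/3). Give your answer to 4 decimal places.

p = 177/2634 ≈ 0.067198.
d = −(3/4) ln(1 − 4p/3) = −0.75 ln(1 − 0.089597) = −0.75 ln(0.910403)
  = −0.75 × (-0.093868) = 0.070401 substitutions/site.

0.0704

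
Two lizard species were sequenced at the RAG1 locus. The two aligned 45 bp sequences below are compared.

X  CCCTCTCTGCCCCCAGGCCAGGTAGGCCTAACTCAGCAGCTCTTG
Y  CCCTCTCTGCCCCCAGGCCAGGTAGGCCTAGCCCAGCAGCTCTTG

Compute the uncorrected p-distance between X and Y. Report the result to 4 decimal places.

0.0444

The sequences differ at 2 of 45 positions (sites 31, 33).
p = 2/45 = 0.044444… ≈ 0.0444 (to 4 d.p.).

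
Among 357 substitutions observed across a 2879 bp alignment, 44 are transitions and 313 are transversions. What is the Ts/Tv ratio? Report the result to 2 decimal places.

R = 44/313 = 0.140575… ≈ 0.14 (to 2 d.p.).

0.14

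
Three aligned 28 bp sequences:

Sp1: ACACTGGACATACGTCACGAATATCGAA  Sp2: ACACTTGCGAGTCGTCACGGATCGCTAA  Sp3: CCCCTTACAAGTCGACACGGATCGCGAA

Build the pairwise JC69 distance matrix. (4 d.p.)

Sp1–Sp2: 9/28 sites differ → p ≈ 0.321429, d = −0.75 ln(1 − 0.428572) = 0.419713 ≈ 0.4197.
Sp1–Sp3: 12/28 sites differ → p ≈ 0.428571, d = −0.75 ln(1 − 0.571428) = 0.635472 ≈ 0.6355.
Sp2–Sp3: 6/28 sites differ → p ≈ 0.214286, d = −0.75 ln(1 − 0.285715) = 0.252355 ≈ 0.2524.

d(Sp1,Sp2) = 0.4197, d(Sp1,Sp3) = 0.6355, d(Sp2,Sp3) = 0.2524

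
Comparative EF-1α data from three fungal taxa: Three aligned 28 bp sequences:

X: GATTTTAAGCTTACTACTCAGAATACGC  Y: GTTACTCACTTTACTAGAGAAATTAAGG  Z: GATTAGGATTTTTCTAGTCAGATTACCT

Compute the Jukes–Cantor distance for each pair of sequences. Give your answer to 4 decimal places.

X–Y: 13/28 sites differ → p ≈ 0.464286, d = −0.75 ln(1 − 0.619048) = 0.723811 ≈ 0.7238.
X–Z: 10/28 sites differ → p ≈ 0.357143, d = −0.75 ln(1 − 0.476191) = 0.484971 ≈ 0.4850.
Y–Z: 13/28 sites differ → p ≈ 0.464286, d = −0.75 ln(1 − 0.619048) = 0.723811 ≈ 0.7238.

d(X,Y) = 0.7238, d(X,Z) = 0.4850, d(Y,Z) = 0.7238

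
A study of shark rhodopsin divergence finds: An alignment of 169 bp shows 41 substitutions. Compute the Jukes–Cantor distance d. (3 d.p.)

0.293

p = 41/169 ≈ 0.242604.
d = −(3/4) ln(1 − 4p/3) = −0.75 ln(1 − 0.323472) = −0.75 ln(0.676528)
  = −0.75 × (-0.390781) = 0.293086 substitutions/site.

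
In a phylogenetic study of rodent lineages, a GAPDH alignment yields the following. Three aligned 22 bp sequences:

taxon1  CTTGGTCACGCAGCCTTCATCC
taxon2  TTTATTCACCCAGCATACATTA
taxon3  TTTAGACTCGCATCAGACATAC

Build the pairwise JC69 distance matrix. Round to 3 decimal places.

d(taxon1,taxon2) = 0.497, d(taxon1,taxon3) = 0.591, d(taxon2,taxon3) = 0.497

taxon1–taxon2: 8/22 sites differ → p ≈ 0.363636, d = −0.75 ln(1 − 0.484848) = 0.497470 ≈ 0.497.
taxon1–taxon3: 9/22 sites differ → p ≈ 0.409091, d = −0.75 ln(1 − 0.545455) = 0.591344 ≈ 0.591.
taxon2–taxon3: 8/22 sites differ → p ≈ 0.363636, d = −0.75 ln(1 − 0.484848) = 0.497470 ≈ 0.497.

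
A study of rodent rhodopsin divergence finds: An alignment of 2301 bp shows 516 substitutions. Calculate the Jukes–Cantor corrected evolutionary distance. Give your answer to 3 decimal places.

p = 516/2301 ≈ 0.22425.
d = −(3/4) ln(1 − 4p/3) = −0.75 ln(1 − 0.299) = −0.75 ln(0.701)
  = −0.75 × (-0.355247) = 0.266435 substitutions/site.

0.266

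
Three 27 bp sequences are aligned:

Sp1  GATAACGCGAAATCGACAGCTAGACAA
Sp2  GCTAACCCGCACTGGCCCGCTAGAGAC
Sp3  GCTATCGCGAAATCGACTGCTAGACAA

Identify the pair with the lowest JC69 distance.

Sp1–Sp2: 9/27 differ, p = 0.333, d = 0.441.
Sp1–Sp3: 3/27 differ, p = 0.111, d = 0.120.
Sp2–Sp3: 9/27 differ, p = 0.333, d = 0.441.
The smallest distance is between Sp1 and Sp3.

Sp1 and Sp3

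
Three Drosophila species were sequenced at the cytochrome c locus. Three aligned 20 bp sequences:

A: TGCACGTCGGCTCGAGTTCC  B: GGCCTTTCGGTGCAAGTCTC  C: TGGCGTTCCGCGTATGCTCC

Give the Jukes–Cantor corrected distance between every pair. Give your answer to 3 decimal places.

d(A,B) = 0.687, d(A,C) = 0.824, d(B,C) = 0.824

A–B: 9/20 sites differ → p = 0.45, d = −0.75 ln(1 − 0.6) = 0.687218 ≈ 0.687.
A–C: 10/20 sites differ → p = 0.5, d = −0.75 ln(1 − 0.666667) = 0.823960 ≈ 0.824.
B–C: 10/20 sites differ → p = 0.5, d = −0.75 ln(1 − 0.666667) = 0.823960 ≈ 0.824.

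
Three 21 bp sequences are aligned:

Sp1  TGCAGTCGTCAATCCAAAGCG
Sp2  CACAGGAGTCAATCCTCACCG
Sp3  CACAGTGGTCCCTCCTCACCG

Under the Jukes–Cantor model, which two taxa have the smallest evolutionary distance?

Sp1–Sp2: 7/21 differ, p = 0.333, d = 0.441.
Sp1–Sp3: 8/21 differ, p = 0.381, d = 0.532.
Sp2–Sp3: 4/21 differ, p = 0.190, d = 0.220.
The smallest distance is between Sp2 and Sp3.

Sp2 and Sp3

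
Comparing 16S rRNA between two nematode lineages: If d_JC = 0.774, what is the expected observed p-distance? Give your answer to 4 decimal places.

p = (3/4)(1 − e^(−4d/3)) = 0.75 × (1 − e^(-1.032)) = 0.75 × (1 − 0.356294) = 0.482780.

0.4828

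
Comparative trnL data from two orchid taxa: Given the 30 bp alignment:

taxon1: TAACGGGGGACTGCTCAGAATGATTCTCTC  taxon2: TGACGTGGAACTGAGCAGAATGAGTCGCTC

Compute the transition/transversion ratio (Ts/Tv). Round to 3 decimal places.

0.400

Transitions are A↔G and C↔T; transversions are all other mismatches.
Transitions: 2. Transversions: 5.
R = 2/5 = 0.400.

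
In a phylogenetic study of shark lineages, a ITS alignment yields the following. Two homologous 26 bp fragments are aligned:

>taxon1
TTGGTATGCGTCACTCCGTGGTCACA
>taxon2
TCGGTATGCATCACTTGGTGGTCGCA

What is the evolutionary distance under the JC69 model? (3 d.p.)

0.222

The sequences differ at 5 of 26 sites (2, 10, 16, 17, 24), so p = 5/26 ≈ 0.192308.
d = −(3/4) ln(1 − 4p/3) = −0.75 ln(1 − 0.256411) = −0.75 ln(0.743589)
  = −0.75 × (-0.296267) = 0.222200 substitutions/site.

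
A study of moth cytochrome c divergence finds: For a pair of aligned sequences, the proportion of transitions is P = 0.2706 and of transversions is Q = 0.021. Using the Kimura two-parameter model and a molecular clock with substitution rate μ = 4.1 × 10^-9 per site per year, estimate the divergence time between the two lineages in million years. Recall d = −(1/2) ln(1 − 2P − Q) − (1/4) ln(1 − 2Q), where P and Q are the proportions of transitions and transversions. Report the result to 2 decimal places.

Under the Kimura two-parameter model, d = −½ ln(1 − 2P − Q) − ¼ ln(1 − 2Q).
1 − 2P − Q = 0.4378, giving −½ ln(0.4378) = 0.412997.
1 − 2Q = 0.958, giving −¼ ln(0.958) = 0.010727.
d = 0.412997 + 0.010727 = 0.423724.
Under a molecular clock d = 2μt, so t = d/(2μ) = 0.423724 / (2 × 4.1 × 10^-9) = 51.67 million years.

51.67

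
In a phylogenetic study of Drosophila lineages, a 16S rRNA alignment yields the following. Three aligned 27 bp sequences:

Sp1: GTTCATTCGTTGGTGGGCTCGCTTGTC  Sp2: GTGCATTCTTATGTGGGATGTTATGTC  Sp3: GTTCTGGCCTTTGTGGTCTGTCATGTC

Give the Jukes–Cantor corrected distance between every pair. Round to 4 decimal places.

Sp1–Sp2: 9/27 sites differ → p ≈ 0.333333, d = −0.75 ln(1 − 0.444444) = 0.440839 ≈ 0.4408.
Sp1–Sp3: 9/27 sites differ → p ≈ 0.333333, d = −0.75 ln(1 − 0.444444) = 0.440839 ≈ 0.4408.
Sp2–Sp3: 9/27 sites differ → p ≈ 0.333333, d = −0.75 ln(1 − 0.444444) = 0.440839 ≈ 0.4408.

d(Sp1,Sp2) = 0.4408, d(Sp1,Sp3) = 0.4408, d(Sp2,Sp3) = 0.4408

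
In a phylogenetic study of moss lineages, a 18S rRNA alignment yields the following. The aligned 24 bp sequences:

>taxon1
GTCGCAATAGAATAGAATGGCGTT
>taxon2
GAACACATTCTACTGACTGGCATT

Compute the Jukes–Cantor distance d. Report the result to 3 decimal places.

0.824

The sequences differ at 12 of 24 sites, so p = 12/24 = 0.5.
d = −(3/4) ln(1 − 4p/3) = −0.75 ln(1 − 0.666667) = −0.75 ln(0.333333)
  = −0.75 × (-1.098613) = 0.823960 substitutions/site.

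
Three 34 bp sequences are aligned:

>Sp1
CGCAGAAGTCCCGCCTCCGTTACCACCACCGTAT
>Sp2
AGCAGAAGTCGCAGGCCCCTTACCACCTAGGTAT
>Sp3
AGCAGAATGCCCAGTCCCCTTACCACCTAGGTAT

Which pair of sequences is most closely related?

Sp1–Sp2: 10/34 differ, p = 0.294, d = 0.373.
Sp1–Sp3: 11/34 differ, p = 0.324, d = 0.423.
Sp2–Sp3: 4/34 differ, p = 0.118, d = 0.128.
The smallest distance is between Sp2 and Sp3.

Sp2 and Sp3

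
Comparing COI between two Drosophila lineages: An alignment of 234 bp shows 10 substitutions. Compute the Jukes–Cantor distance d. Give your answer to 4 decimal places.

p = 10/234 ≈ 0.042735.
d = −(3/4) ln(1 − 4p/3) = −0.75 ln(1 − 0.05698) = −0.75 ln(0.94302)
  = −0.75 × (-0.058668) = 0.044001 substitutions/site.

0.0440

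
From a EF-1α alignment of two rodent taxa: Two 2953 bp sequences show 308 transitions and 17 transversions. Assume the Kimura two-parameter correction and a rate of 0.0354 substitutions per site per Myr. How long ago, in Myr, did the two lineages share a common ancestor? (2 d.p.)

1.74

P = 308/2953 ≈ 0.104301 and Q = 17/2953 ≈ 0.005757.
Under the Kimura two-parameter model, d = −½ ln(1 − 2P − Q) − ¼ ln(1 − 2Q).
1 − 2P − Q = 0.785641, giving −½ ln(0.785641) = 0.120628.
1 − 2Q = 0.988486, giving −¼ ln(0.988486) = 0.002895.
d = 0.120628 + 0.002895 = 0.123523.
Under a molecular clock d = 2μt, so t = d/(2μ) = 0.123523 / (2 × 0.0354) = 1.74 Myr.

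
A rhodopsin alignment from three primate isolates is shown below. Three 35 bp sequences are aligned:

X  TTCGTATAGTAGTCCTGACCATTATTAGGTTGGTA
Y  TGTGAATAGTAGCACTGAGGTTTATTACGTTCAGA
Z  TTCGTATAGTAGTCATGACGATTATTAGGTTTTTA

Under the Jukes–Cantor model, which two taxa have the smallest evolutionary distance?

X and Z

X–Y: 12/35 differ, p = 0.343, d = 0.458.
X–Z: 4/35 differ, p = 0.114, d = 0.124.
Y–Z: 12/35 differ, p = 0.343, d = 0.458.
The smallest distance is between X and Z.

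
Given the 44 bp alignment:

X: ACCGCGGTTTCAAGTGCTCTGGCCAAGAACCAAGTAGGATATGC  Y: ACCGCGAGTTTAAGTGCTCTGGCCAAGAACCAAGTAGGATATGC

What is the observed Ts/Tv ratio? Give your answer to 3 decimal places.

Transitions are A↔G and C↔T; transversions are all other mismatches.
Transitions: 2. Transversions: 1.
R = 2/1 = 2.000.

2.000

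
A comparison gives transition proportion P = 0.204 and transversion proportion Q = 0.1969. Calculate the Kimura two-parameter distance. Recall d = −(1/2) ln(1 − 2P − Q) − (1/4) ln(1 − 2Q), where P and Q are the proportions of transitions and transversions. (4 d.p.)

0.5894

Under the Kimura two-parameter model, d = −½ ln(1 − 2P − Q) − ¼ ln(1 − 2Q).
1 − 2P − Q = 0.3951, giving −½ ln(0.3951) = 0.464308.
1 − 2Q = 0.6062, giving −¼ ln(0.6062) = 0.125136.
d = 0.464308 + 0.125136 = 0.589444.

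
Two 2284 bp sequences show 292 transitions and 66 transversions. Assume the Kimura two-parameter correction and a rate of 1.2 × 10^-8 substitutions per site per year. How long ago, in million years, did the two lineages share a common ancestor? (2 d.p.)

P = 292/2284 ≈ 0.127846 and Q = 66/2284 ≈ 0.028897.
Under the Kimura two-parameter model, d = −½ ln(1 − 2P − Q) − ¼ ln(1 − 2Q).
1 − 2P − Q = 0.715411, giving −½ ln(0.715411) = 0.167449.
1 − 2Q = 0.942206, giving −¼ ln(0.942206) = 0.014883.
d = 0.167449 + 0.014883 = 0.182332.
Under a molecular clock d = 2μt, so t = d/(2μ) = 0.182332 / (2 × 1.2 × 10^-8) = 7.60 million years.

7.60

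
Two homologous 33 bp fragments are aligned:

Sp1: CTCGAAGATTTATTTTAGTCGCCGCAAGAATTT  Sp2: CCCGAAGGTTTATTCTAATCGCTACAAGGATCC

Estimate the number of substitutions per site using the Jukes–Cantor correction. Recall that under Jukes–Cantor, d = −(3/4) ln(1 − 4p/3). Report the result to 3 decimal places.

0.339

The sequences differ at 9 of 33 sites (2, 8, 15, 18, 23, 24, 29, 32, 33), so p = 9/33 ≈ 0.272727.
d = −(3/4) ln(1 − 4p/3) = −0.75 ln(1 − 0.363636) = −0.75 ln(0.636364)
  = −0.75 × (-0.451985) = 0.338989 substitutions/site.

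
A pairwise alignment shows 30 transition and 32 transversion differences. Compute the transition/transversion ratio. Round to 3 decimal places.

R = 30/32 = 0.9375 ≈ 0.938 (to 3 d.p.).

0.938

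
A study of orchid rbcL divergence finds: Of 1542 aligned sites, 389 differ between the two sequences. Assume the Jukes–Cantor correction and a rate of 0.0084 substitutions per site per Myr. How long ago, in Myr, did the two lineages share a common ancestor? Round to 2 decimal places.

18.30

p = 389/1542 ≈ 0.25227.
d = −(3/4) ln(1 − 4p/3) = −0.75 ln(1 − 0.33636) = −0.75 ln(0.66364)
  = −0.75 × (-0.410015) = 0.307511 substitutions/site.
Under a molecular clock d = 2μt, so t = d/(2μ) = 0.307511 / (2 × 0.0084) = 18.30 Myr.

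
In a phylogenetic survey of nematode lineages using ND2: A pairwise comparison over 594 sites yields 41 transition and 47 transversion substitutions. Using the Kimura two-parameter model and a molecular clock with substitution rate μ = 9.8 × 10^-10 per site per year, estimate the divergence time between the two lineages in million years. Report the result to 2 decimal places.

84.43

P = 41/594 ≈ 0.069024 and Q = 47/594 ≈ 0.079125.
Under the Kimura two-parameter model, d = −½ ln(1 − 2P − Q) − ¼ ln(1 − 2Q).
1 − 2P − Q = 0.782827, giving −½ ln(0.782827) = 0.122422.
1 − 2Q = 0.84175, giving −¼ ln(0.84175) = 0.043068.
d = 0.122422 + 0.043068 = 0.165490.
Under a molecular clock d = 2μt, so t = d/(2μ) = 0.165490 / (2 × 9.8 × 10^-10) = 84.43 million years.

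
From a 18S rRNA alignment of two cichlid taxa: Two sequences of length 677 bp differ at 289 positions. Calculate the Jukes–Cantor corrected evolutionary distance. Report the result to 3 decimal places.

0.632

p = 289/677 ≈ 0.426883.
d = −(3/4) ln(1 − 4p/3) = −0.75 ln(1 − 0.569177) = −0.75 ln(0.430823)
  = −0.75 × (-0.842058) = 0.631544 substitutions/site.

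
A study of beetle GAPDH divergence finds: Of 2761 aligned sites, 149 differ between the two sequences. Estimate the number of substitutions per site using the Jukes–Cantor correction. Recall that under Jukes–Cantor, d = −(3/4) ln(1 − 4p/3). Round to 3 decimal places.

p = 149/2761 ≈ 0.053966.
d = −(3/4) ln(1 − 4p/3) = −0.75 ln(1 − 0.071955) = −0.75 ln(0.928045)
  = −0.75 × (-0.074675) = 0.056006 substitutions/site.

0.056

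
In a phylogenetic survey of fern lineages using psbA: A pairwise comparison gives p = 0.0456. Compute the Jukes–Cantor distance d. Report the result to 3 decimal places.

0.047

d = −(3/4) ln(1 − 4p/3) = −0.75 ln(1 − 0.0608) = −0.75 ln(0.9392)
  = −0.75 × (-0.062727) = 0.047045 substitutions/site.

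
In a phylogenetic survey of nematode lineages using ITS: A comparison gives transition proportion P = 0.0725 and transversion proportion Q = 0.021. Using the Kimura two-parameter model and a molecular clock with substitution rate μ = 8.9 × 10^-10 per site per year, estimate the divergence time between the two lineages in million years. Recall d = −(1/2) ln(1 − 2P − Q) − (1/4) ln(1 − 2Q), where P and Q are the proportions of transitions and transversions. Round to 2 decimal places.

Under the Kimura two-parameter model, d = −½ ln(1 − 2P − Q) − ¼ ln(1 − 2Q).
1 − 2P − Q = 0.834, giving −½ ln(0.834) = 0.090761.
1 − 2Q = 0.958, giving −¼ ln(0.958) = 0.010727.
d = 0.090761 + 0.010727 = 0.101488.
Under a molecular clock d = 2μt, so t = d/(2μ) = 0.101488 / (2 × 8.9 × 10^-10) = 57.02 million years.

57.02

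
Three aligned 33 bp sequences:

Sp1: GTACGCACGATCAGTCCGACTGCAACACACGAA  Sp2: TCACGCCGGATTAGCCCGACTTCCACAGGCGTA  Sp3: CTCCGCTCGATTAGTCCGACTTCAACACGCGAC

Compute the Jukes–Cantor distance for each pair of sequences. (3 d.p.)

Sp1–Sp2: 11/33 sites differ → p ≈ 0.333333, d = −0.75 ln(1 − 0.444444) = 0.440839 ≈ 0.441.
Sp1–Sp3: 7/33 sites differ → p ≈ 0.212121, d = −0.75 ln(1 − 0.282828) = 0.249330 ≈ 0.249.
Sp2–Sp3: 10/33 sites differ → p ≈ 0.30303, d = −0.75 ln(1 − 0.40404) = 0.388186 ≈ 0.388.

d(Sp1,Sp2) = 0.441, d(Sp1,Sp3) = 0.249, d(Sp2,Sp3) = 0.388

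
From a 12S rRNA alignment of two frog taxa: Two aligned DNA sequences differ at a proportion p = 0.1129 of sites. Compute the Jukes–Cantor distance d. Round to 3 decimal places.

0.122

d = −(3/4) ln(1 − 4p/3) = −0.75 ln(1 − 0.150533) = −0.75 ln(0.849467)
  = −0.75 × (-0.163146) = 0.122360 substitutions/site.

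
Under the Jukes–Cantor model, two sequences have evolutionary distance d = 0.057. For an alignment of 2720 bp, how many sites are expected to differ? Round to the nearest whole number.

Invert JC69: p = (3/4)(1 − e^(−4d/3)) = 0.75 × (1 − e^(-0.076)) = 0.75 × (1 − 0.926816) = 0.054888.
Expected differing sites = pL ≈ 0.054888 × 2720 = 149.29536 ≈ 149.

149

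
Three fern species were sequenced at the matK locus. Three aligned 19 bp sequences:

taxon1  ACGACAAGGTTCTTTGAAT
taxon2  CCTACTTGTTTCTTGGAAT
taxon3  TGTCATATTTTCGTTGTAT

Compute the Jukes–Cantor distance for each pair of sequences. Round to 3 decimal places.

d(taxon1,taxon2) = 0.410, d(taxon1,taxon3) = 0.907, d(taxon2,taxon3) = 0.749

taxon1–taxon2: 6/19 sites differ → p ≈ 0.315789, d = −0.75 ln(1 − 0.421052) = 0.409907 ≈ 0.410.
taxon1–taxon3: 10/19 sites differ → p ≈ 0.526316, d = −0.75 ln(1 − 0.701755) = 0.907380 ≈ 0.907.
taxon2–taxon3: 9/19 sites differ → p ≈ 0.473684, d = −0.75 ln(1 − 0.631579) = 0.748897 ≈ 0.749.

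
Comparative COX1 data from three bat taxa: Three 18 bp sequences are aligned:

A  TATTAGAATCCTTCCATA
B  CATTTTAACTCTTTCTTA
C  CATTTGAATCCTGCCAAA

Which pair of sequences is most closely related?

A and C

A–B: 7/18 differ, p = 0.389, d = 0.548.
A–C: 4/18 differ, p = 0.222, d = 0.264.
B–C: 7/18 differ, p = 0.389, d = 0.548.
The smallest distance is between A and C.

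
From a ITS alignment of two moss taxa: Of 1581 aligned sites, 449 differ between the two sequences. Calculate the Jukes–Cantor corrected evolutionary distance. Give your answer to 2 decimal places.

p = 449/1581 ≈ 0.283997.
d = −(3/4) ln(1 − 4p/3) = −0.75 ln(1 − 0.378663) = −0.75 ln(0.621337)
  = −0.75 × (-0.475882) = 0.356912 substitutions/site.

0.36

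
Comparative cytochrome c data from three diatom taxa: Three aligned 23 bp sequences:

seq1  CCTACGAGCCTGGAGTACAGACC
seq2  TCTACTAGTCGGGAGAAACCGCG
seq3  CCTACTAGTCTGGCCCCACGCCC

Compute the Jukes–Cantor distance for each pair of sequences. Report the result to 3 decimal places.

seq1–seq2: 10/23 sites differ → p ≈ 0.434783, d = −0.75 ln(1 − 0.579711) = 0.650110 ≈ 0.650.
seq1–seq3: 9/23 sites differ → p ≈ 0.391304, d = −0.75 ln(1 − 0.521739) = 0.553199 ≈ 0.553.
seq2–seq3: 9/23 sites differ → p ≈ 0.391304, d = −0.75 ln(1 − 0.521739) = 0.553199 ≈ 0.553.

d(seq1,seq2) = 0.650, d(seq1,seq3) = 0.553, d(seq2,seq3) = 0.553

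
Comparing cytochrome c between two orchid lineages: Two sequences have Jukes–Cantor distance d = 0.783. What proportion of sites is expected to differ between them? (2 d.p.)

0.49

p = (3/4)(1 − e^(−4d/3)) = 0.75 × (1 − e^(-1.044)) = 0.75 × (1 − 0.352044) = 0.485967.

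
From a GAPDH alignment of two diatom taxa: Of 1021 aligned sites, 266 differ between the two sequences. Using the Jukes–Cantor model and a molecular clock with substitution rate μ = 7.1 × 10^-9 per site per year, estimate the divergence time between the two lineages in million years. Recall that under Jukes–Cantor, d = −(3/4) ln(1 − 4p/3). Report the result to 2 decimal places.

22.54

p = 266/1021 ≈ 0.260529.
d = −(3/4) ln(1 − 4p/3) = −0.75 ln(1 − 0.347372) = −0.75 ln(0.652628)
  = −0.75 × (-0.426748) = 0.320061 substitutions/site.
Under a molecular clock d = 2μt, so t = d/(2μ) = 0.320061 / (2 × 7.1 × 10^-9) = 22.54 million years.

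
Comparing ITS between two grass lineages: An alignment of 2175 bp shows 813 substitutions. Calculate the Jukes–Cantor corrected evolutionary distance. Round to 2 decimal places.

0.52

p = 813/2175 ≈ 0.373793.
d = −(3/4) ln(1 − 4p/3) = −0.75 ln(1 − 0.498391) = −0.75 ln(0.501609)
  = −0.75 × (-0.689934) = 0.517451 substitutions/site.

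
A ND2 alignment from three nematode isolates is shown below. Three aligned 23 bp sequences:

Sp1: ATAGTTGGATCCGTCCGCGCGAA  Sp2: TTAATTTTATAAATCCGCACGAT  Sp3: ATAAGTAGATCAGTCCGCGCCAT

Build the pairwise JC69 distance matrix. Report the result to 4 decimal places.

d(Sp1,Sp2) = 0.5532, d(Sp1,Sp3) = 0.3206, d(Sp2,Sp3) = 0.4674

Sp1–Sp2: 9/23 sites differ → p ≈ 0.391304, d = −0.75 ln(1 − 0.521739) = 0.553199 ≈ 0.5532.
Sp1–Sp3: 6/23 sites differ → p ≈ 0.26087, d = −0.75 ln(1 − 0.347827) = 0.320584 ≈ 0.3206.
Sp2–Sp3: 8/23 sites differ → p ≈ 0.347826, d = −0.75 ln(1 − 0.463768) = 0.467391 ≈ 0.4674.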